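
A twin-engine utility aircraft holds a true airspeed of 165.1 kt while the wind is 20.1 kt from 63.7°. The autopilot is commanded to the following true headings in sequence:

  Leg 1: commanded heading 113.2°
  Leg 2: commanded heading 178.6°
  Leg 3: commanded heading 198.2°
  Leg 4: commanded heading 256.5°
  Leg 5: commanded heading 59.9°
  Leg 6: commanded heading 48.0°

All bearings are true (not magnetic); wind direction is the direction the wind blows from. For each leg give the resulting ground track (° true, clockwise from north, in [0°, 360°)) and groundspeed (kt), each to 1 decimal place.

Leg 1: heading 113.2°; drift +5.7° → track 118.9°, groundspeed 152.8 kt
Leg 2: heading 178.6°; drift +6.0° → track 184.6°, groundspeed 174.5 kt
Leg 3: heading 198.2°; drift +4.6° → track 202.8°, groundspeed 179.8 kt
Leg 4: heading 256.5°; drift -1.4° → track 255.1°, groundspeed 184.8 kt
Leg 5: heading 59.9°; drift -0.5° → track 59.4°, groundspeed 145.1 kt
Leg 6: heading 48.0°; drift -2.1° → track 45.9°, groundspeed 145.9 kt

Leg 1: track=118.9°, groundspeed=152.8 kt
Leg 2: track=184.6°, groundspeed=174.5 kt
Leg 3: track=202.8°, groundspeed=179.8 kt
Leg 4: track=255.1°, groundspeed=184.8 kt
Leg 5: track=59.4°, groundspeed=145.1 kt
Leg 6: track=45.9°, groundspeed=145.9 kt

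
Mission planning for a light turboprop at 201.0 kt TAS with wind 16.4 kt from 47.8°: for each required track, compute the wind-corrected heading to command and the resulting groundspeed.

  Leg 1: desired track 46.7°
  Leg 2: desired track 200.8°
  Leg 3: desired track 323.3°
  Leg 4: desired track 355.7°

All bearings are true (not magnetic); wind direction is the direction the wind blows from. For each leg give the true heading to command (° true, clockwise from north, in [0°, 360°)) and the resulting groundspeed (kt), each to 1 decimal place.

Leg 1: heading=46.8°, groundspeed=184.6 kt
Leg 2: heading=198.7°, groundspeed=215.5 kt
Leg 3: heading=328.0°, groundspeed=198.8 kt
Leg 4: heading=359.4°, groundspeed=190.5 kt

Leg 1: desired track 46.7°; wind correction +0.1° → command heading 46.8°, groundspeed 184.6 kt
Leg 2: desired track 200.8°; wind correction -2.1° → command heading 198.7°, groundspeed 215.5 kt
Leg 3: desired track 323.3°; wind correction +4.7° → command heading 328.0°, groundspeed 198.8 kt
Leg 4: desired track 355.7°; wind correction +3.7° → command heading 359.4°, groundspeed 190.5 kt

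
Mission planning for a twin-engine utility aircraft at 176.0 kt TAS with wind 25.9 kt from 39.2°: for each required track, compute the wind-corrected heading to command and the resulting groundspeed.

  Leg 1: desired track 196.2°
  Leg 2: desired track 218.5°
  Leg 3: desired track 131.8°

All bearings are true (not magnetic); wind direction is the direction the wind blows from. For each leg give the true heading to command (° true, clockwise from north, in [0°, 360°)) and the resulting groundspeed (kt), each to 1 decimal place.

Leg 1: desired track 196.2°; wind correction -3.3° → command heading 192.9°, groundspeed 199.5 kt
Leg 2: desired track 218.5°; wind correction -0.1° → command heading 218.4°, groundspeed 201.9 kt
Leg 3: desired track 131.8°; wind correction -8.5° → command heading 123.3°, groundspeed 175.3 kt

Leg 1: heading=192.9°, groundspeed=199.5 kt
Leg 2: heading=218.4°, groundspeed=201.9 kt
Leg 3: heading=123.3°, groundspeed=175.3 kt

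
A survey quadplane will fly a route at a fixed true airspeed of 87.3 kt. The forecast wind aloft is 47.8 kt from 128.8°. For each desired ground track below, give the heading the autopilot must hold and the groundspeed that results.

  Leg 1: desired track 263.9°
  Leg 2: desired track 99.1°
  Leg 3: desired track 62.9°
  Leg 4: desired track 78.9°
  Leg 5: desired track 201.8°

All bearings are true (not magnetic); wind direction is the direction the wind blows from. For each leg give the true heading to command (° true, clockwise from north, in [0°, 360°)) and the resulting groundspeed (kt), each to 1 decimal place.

Leg 1: heading=241.2°, groundspeed=114.4 kt
Leg 2: heading=114.8°, groundspeed=42.5 kt
Leg 3: heading=92.9°, groundspeed=56.1 kt
Leg 4: heading=103.7°, groundspeed=48.5 kt
Leg 5: heading=170.2°, groundspeed=60.4 kt

Leg 1: desired track 263.9°; wind correction -22.7° → command heading 241.2°, groundspeed 114.4 kt
Leg 2: desired track 99.1°; wind correction +15.7° → command heading 114.8°, groundspeed 42.5 kt
Leg 3: desired track 62.9°; wind correction +30.0° → command heading 92.9°, groundspeed 56.1 kt
Leg 4: desired track 78.9°; wind correction +24.8° → command heading 103.7°, groundspeed 48.5 kt
Leg 5: desired track 201.8°; wind correction -31.6° → command heading 170.2°, groundspeed 60.4 kt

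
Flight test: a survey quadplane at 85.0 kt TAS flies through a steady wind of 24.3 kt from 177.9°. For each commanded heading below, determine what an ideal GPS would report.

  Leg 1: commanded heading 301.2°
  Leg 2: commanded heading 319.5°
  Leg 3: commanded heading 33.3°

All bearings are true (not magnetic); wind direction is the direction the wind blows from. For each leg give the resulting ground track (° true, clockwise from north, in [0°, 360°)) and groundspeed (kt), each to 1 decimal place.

Leg 1: heading 301.2°; drift +11.7° → track 312.9°, groundspeed 100.4 kt
Leg 2: heading 319.5°; drift +8.3° → track 327.8°, groundspeed 105.1 kt
Leg 3: heading 33.3°; drift -7.6° → track 25.7°, groundspeed 105.7 kt

Leg 1: track=312.9°, groundspeed=100.4 kt
Leg 2: track=327.8°, groundspeed=105.1 kt
Leg 3: track=25.7°, groundspeed=105.7 kt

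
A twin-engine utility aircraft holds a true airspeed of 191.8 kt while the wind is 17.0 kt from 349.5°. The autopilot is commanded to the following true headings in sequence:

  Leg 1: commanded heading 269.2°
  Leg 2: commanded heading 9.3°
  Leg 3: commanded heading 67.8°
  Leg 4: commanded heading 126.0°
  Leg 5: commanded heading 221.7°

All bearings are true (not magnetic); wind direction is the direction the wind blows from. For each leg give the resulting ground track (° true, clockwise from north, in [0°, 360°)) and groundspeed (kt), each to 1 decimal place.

Leg 1: track=264.1°, groundspeed=189.7 kt
Leg 2: track=11.2°, groundspeed=175.9 kt
Leg 3: track=72.9°, groundspeed=189.1 kt
Leg 4: track=129.3°, groundspeed=204.5 kt
Leg 5: track=217.9°, groundspeed=202.7 kt

Leg 1: heading 269.2°; drift -5.1° → track 264.1°, groundspeed 189.7 kt
Leg 2: heading 9.3°; drift +1.9° → track 11.2°, groundspeed 175.9 kt
Leg 3: heading 67.8°; drift +5.1° → track 72.9°, groundspeed 189.1 kt
Leg 4: heading 126.0°; drift +3.3° → track 129.3°, groundspeed 204.5 kt
Leg 5: heading 221.7°; drift -3.8° → track 217.9°, groundspeed 202.7 kt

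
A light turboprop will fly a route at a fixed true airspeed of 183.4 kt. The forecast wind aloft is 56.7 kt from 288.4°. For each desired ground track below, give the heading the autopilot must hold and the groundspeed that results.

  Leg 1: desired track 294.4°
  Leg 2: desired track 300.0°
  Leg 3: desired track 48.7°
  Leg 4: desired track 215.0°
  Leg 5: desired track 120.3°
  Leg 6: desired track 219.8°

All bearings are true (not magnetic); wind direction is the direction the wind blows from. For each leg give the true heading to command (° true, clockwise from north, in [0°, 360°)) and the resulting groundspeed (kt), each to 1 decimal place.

Leg 1: desired track 294.4°; wind correction -1.9° → command heading 292.5°, groundspeed 126.9 kt
Leg 2: desired track 300.0°; wind correction -3.6° → command heading 296.4°, groundspeed 127.5 kt
Leg 3: desired track 48.7°; wind correction -15.5° → command heading 33.2°, groundspeed 205.4 kt
Leg 4: desired track 215.0°; wind correction +17.2° → command heading 232.2°, groundspeed 159.0 kt
Leg 5: desired track 120.3°; wind correction +3.7° → command heading 124.0°, groundspeed 238.5 kt
Leg 6: desired track 219.8°; wind correction +16.7° → command heading 236.5°, groundspeed 154.9 kt

Leg 1: heading=292.5°, groundspeed=126.9 kt
Leg 2: heading=296.4°, groundspeed=127.5 kt
Leg 3: heading=33.2°, groundspeed=205.4 kt
Leg 4: heading=232.2°, groundspeed=159.0 kt
Leg 5: heading=124.0°, groundspeed=238.5 kt
Leg 6: heading=236.5°, groundspeed=154.9 kt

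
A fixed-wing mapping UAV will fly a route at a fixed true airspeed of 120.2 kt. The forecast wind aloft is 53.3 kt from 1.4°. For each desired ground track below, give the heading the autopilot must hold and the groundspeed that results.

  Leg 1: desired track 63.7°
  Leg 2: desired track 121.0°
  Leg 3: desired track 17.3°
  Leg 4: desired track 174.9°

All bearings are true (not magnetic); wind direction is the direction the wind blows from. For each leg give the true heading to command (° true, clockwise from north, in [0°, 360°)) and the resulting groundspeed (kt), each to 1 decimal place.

Leg 1: desired track 63.7°; wind correction -23.1° → command heading 40.6°, groundspeed 85.8 kt
Leg 2: desired track 121.0°; wind correction -22.7° → command heading 98.3°, groundspeed 137.2 kt
Leg 3: desired track 17.3°; wind correction -7.0° → command heading 10.3°, groundspeed 68.0 kt
Leg 4: desired track 174.9°; wind correction -2.9° → command heading 172.0°, groundspeed 173.0 kt

Leg 1: heading=40.6°, groundspeed=85.8 kt
Leg 2: heading=98.3°, groundspeed=137.2 kt
Leg 3: heading=10.3°, groundspeed=68.0 kt
Leg 4: heading=172.0°, groundspeed=173.0 kt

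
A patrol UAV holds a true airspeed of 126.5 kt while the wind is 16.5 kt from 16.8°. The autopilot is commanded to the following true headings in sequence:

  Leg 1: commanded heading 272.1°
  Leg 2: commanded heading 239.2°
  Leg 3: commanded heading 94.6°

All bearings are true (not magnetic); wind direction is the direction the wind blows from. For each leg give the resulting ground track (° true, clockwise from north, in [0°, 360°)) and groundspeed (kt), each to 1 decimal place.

Leg 1: heading 272.1°; drift -7.0° → track 265.1°, groundspeed 131.7 kt
Leg 2: heading 239.2°; drift -4.6° → track 234.6°, groundspeed 139.1 kt
Leg 3: heading 94.6°; drift +7.5° → track 102.1°, groundspeed 124.1 kt

Leg 1: track=265.1°, groundspeed=131.7 kt
Leg 2: track=234.6°, groundspeed=139.1 kt
Leg 3: track=102.1°, groundspeed=124.1 kt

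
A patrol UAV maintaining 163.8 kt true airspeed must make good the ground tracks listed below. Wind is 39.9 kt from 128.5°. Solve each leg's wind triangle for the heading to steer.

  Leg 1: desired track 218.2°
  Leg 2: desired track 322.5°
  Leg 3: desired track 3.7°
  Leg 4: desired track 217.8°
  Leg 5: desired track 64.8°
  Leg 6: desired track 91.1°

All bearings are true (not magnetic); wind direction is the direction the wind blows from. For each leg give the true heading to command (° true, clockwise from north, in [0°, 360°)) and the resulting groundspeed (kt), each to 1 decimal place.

Leg 1: heading=204.1°, groundspeed=158.7 kt
Leg 2: heading=325.9°, groundspeed=202.2 kt
Leg 3: heading=15.2°, groundspeed=183.3 kt
Leg 4: heading=203.7°, groundspeed=158.4 kt
Leg 5: heading=77.4°, groundspeed=142.2 kt
Leg 6: heading=99.6°, groundspeed=130.3 kt

Leg 1: desired track 218.2°; wind correction -14.1° → command heading 204.1°, groundspeed 158.7 kt
Leg 2: desired track 322.5°; wind correction +3.4° → command heading 325.9°, groundspeed 202.2 kt
Leg 3: desired track 3.7°; wind correction +11.5° → command heading 15.2°, groundspeed 183.3 kt
Leg 4: desired track 217.8°; wind correction -14.1° → command heading 203.7°, groundspeed 158.4 kt
Leg 5: desired track 64.8°; wind correction +12.6° → command heading 77.4°, groundspeed 142.2 kt
Leg 6: desired track 91.1°; wind correction +8.5° → command heading 99.6°, groundspeed 130.3 kt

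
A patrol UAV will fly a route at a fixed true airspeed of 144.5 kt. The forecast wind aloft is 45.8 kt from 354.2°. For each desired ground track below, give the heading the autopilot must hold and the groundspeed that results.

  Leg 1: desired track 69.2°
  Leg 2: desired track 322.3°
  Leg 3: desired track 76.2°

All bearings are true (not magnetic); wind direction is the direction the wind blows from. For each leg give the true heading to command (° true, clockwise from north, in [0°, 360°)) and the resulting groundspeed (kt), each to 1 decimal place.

Leg 1: heading=51.4°, groundspeed=125.7 kt
Leg 2: heading=331.9°, groundspeed=103.6 kt
Leg 3: heading=57.9°, groundspeed=130.8 kt

Leg 1: desired track 69.2°; wind correction -17.8° → command heading 51.4°, groundspeed 125.7 kt
Leg 2: desired track 322.3°; wind correction +9.6° → command heading 331.9°, groundspeed 103.6 kt
Leg 3: desired track 76.2°; wind correction -18.3° → command heading 57.9°, groundspeed 130.8 kt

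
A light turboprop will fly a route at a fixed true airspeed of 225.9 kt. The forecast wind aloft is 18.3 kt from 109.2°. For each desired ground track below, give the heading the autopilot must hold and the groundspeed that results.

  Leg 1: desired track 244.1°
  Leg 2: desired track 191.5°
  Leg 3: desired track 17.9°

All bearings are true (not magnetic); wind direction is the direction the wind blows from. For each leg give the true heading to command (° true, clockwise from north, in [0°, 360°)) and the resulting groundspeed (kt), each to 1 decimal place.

Leg 1: heading=240.8°, groundspeed=238.4 kt
Leg 2: heading=186.9°, groundspeed=222.7 kt
Leg 3: heading=22.5°, groundspeed=225.6 kt

Leg 1: desired track 244.1°; wind correction -3.3° → command heading 240.8°, groundspeed 238.4 kt
Leg 2: desired track 191.5°; wind correction -4.6° → command heading 186.9°, groundspeed 222.7 kt
Leg 3: desired track 17.9°; wind correction +4.6° → command heading 22.5°, groundspeed 225.6 kt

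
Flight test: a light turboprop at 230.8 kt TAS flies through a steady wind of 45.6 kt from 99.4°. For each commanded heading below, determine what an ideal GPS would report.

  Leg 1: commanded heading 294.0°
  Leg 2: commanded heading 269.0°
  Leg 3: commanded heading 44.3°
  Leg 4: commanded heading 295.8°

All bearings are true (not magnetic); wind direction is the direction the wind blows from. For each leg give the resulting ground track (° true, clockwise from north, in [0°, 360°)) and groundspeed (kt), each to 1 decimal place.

Leg 1: heading 294.0°; drift -2.4° → track 291.6°, groundspeed 275.2 kt
Leg 2: heading 269.0°; drift +1.7° → track 270.7°, groundspeed 275.8 kt
Leg 3: heading 44.3°; drift -10.4° → track 33.9°, groundspeed 208.1 kt
Leg 4: heading 295.8°; drift -2.7° → track 293.1°, groundspeed 274.8 kt

Leg 1: track=291.6°, groundspeed=275.2 kt
Leg 2: track=270.7°, groundspeed=275.8 kt
Leg 3: track=33.9°, groundspeed=208.1 kt
Leg 4: track=293.1°, groundspeed=274.8 kt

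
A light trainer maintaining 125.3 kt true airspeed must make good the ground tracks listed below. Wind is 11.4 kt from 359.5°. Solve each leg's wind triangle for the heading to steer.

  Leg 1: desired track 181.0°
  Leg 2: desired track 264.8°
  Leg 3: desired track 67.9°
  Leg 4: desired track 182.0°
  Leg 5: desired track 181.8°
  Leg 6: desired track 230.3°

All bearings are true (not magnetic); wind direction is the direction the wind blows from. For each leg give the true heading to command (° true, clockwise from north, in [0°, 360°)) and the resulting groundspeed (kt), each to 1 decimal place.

Leg 1: heading=181.1°, groundspeed=136.7 kt
Leg 2: heading=270.0°, groundspeed=125.7 kt
Leg 3: heading=63.0°, groundspeed=120.7 kt
Leg 4: heading=182.2°, groundspeed=136.7 kt
Leg 5: heading=182.0°, groundspeed=136.7 kt
Leg 6: heading=234.3°, groundspeed=132.2 kt

Leg 1: desired track 181.0°; wind correction +0.1° → command heading 181.1°, groundspeed 136.7 kt
Leg 2: desired track 264.8°; wind correction +5.2° → command heading 270.0°, groundspeed 125.7 kt
Leg 3: desired track 67.9°; wind correction -4.9° → command heading 63.0°, groundspeed 120.7 kt
Leg 4: desired track 182.0°; wind correction +0.2° → command heading 182.2°, groundspeed 136.7 kt
Leg 5: desired track 181.8°; wind correction +0.2° → command heading 182.0°, groundspeed 136.7 kt
Leg 6: desired track 230.3°; wind correction +4.0° → command heading 234.3°, groundspeed 132.2 kt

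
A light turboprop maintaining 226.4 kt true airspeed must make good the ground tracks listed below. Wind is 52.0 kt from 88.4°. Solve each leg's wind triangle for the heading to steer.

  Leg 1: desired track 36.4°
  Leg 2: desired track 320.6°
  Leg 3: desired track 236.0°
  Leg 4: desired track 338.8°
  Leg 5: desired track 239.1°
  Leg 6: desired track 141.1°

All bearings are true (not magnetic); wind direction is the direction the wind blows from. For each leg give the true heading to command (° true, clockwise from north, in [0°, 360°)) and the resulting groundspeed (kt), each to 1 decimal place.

Leg 1: desired track 36.4°; wind correction +10.4° → command heading 46.8°, groundspeed 190.6 kt
Leg 2: desired track 320.6°; wind correction +10.5° → command heading 331.1°, groundspeed 254.5 kt
Leg 3: desired track 236.0°; wind correction -7.1° → command heading 228.9°, groundspeed 268.6 kt
Leg 4: desired track 338.8°; wind correction +12.5° → command heading 351.3°, groundspeed 238.5 kt
Leg 5: desired track 239.1°; wind correction -6.5° → command heading 232.6°, groundspeed 270.3 kt
Leg 6: desired track 141.1°; wind correction -10.5° → command heading 130.6°, groundspeed 191.1 kt

Leg 1: heading=46.8°, groundspeed=190.6 kt
Leg 2: heading=331.1°, groundspeed=254.5 kt
Leg 3: heading=228.9°, groundspeed=268.6 kt
Leg 4: heading=351.3°, groundspeed=238.5 kt
Leg 5: heading=232.6°, groundspeed=270.3 kt
Leg 6: heading=130.6°, groundspeed=191.1 kt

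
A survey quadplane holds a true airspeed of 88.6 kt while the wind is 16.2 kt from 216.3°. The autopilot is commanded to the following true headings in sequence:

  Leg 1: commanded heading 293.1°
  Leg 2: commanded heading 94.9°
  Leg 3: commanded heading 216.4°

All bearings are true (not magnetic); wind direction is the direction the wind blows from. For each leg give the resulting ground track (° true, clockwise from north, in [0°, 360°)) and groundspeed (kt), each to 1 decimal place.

Leg 1: heading 293.1°; drift +10.5° → track 303.6°, groundspeed 86.4 kt
Leg 2: heading 94.9°; drift -8.1° → track 86.8°, groundspeed 98.0 kt
Leg 3: heading 216.4°; drift +0.0° → track 216.4°, groundspeed 72.4 kt

Leg 1: track=303.6°, groundspeed=86.4 kt
Leg 2: track=86.8°, groundspeed=98.0 kt
Leg 3: track=216.4°, groundspeed=72.4 kt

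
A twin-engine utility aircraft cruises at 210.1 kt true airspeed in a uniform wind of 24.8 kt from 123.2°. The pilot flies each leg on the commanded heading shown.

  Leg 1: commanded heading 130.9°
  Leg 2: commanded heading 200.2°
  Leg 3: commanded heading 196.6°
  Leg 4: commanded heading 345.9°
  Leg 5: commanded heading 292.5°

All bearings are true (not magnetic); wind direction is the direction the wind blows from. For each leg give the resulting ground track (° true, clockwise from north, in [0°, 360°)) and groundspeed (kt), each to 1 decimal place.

Leg 1: heading 130.9°; drift +1.0° → track 131.9°, groundspeed 185.6 kt
Leg 2: heading 200.2°; drift +6.7° → track 206.9°, groundspeed 205.9 kt
Leg 3: heading 196.6°; drift +6.7° → track 203.3°, groundspeed 204.4 kt
Leg 4: heading 345.9°; drift -4.2° → track 341.7°, groundspeed 228.9 kt
Leg 5: heading 292.5°; drift +1.1° → track 293.6°, groundspeed 234.5 kt

Leg 1: track=131.9°, groundspeed=185.6 kt
Leg 2: track=206.9°, groundspeed=205.9 kt
Leg 3: track=203.3°, groundspeed=204.4 kt
Leg 4: track=341.7°, groundspeed=228.9 kt
Leg 5: track=293.6°, groundspeed=234.5 kt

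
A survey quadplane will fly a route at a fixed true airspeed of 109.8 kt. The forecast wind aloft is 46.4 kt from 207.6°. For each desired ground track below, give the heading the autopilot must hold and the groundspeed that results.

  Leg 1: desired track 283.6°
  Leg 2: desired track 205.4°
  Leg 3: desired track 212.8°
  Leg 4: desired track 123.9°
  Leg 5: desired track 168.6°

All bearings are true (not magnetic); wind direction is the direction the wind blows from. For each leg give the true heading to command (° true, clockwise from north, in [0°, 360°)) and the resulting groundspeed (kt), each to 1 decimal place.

Leg 1: heading=259.4°, groundspeed=88.9 kt
Leg 2: heading=206.3°, groundspeed=63.4 kt
Leg 3: heading=210.6°, groundspeed=63.5 kt
Leg 4: heading=148.7°, groundspeed=94.6 kt
Leg 5: heading=184.0°, groundspeed=69.8 kt

Leg 1: desired track 283.6°; wind correction -24.2° → command heading 259.4°, groundspeed 88.9 kt
Leg 2: desired track 205.4°; wind correction +0.9° → command heading 206.3°, groundspeed 63.4 kt
Leg 3: desired track 212.8°; wind correction -2.2° → command heading 210.6°, groundspeed 63.5 kt
Leg 4: desired track 123.9°; wind correction +24.8° → command heading 148.7°, groundspeed 94.6 kt
Leg 5: desired track 168.6°; wind correction +15.4° → command heading 184.0°, groundspeed 69.8 kt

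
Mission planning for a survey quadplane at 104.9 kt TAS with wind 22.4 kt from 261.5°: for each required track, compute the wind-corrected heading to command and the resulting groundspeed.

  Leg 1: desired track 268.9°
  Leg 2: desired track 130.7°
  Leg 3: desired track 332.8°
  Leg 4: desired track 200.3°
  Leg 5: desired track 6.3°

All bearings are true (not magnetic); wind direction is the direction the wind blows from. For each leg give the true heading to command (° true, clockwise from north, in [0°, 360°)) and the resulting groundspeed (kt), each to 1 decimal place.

Leg 1: desired track 268.9°; wind correction -1.6° → command heading 267.3°, groundspeed 82.6 kt
Leg 2: desired track 130.7°; wind correction +9.3° → command heading 140.0°, groundspeed 118.2 kt
Leg 3: desired track 332.8°; wind correction -11.7° → command heading 321.1°, groundspeed 95.6 kt
Leg 4: desired track 200.3°; wind correction +10.8° → command heading 211.1°, groundspeed 92.3 kt
Leg 5: desired track 6.3°; wind correction -11.9° → command heading 354.4°, groundspeed 108.4 kt

Leg 1: heading=267.3°, groundspeed=82.6 kt
Leg 2: heading=140.0°, groundspeed=118.2 kt
Leg 3: heading=321.1°, groundspeed=95.6 kt
Leg 4: heading=211.1°, groundspeed=92.3 kt
Leg 5: heading=354.4°, groundspeed=108.4 kt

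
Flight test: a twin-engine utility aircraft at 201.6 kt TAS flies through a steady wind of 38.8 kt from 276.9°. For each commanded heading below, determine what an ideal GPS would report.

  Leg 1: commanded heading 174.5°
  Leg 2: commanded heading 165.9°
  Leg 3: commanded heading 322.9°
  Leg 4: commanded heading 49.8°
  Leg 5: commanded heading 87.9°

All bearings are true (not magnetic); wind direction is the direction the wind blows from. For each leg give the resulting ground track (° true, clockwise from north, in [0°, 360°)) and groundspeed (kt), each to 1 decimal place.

Leg 1: track=164.3°, groundspeed=213.3 kt
Leg 2: track=156.4°, groundspeed=218.5 kt
Leg 3: track=332.0°, groundspeed=176.9 kt
Leg 4: track=56.9°, groundspeed=229.8 kt
Leg 5: track=89.3°, groundspeed=240.0 kt

Leg 1: heading 174.5°; drift -10.2° → track 164.3°, groundspeed 213.3 kt
Leg 2: heading 165.9°; drift -9.5° → track 156.4°, groundspeed 218.5 kt
Leg 3: heading 322.9°; drift +9.1° → track 332.0°, groundspeed 176.9 kt
Leg 4: heading 49.8°; drift +7.1° → track 56.9°, groundspeed 229.8 kt
Leg 5: heading 87.9°; drift +1.4° → track 89.3°, groundspeed 240.0 kt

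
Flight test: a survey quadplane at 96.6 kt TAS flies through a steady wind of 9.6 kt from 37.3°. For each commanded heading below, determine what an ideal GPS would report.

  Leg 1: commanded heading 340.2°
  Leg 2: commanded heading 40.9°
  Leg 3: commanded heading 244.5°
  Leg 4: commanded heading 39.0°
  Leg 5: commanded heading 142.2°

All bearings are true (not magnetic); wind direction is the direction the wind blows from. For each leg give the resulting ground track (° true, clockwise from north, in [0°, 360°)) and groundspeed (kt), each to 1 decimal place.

Leg 1: heading 340.2°; drift -5.0° → track 335.2°, groundspeed 91.7 kt
Leg 2: heading 40.9°; drift +0.4° → track 41.3°, groundspeed 87.0 kt
Leg 3: heading 244.5°; drift -2.4° → track 242.1°, groundspeed 105.2 kt
Leg 4: heading 39.0°; drift +0.2° → track 39.2°, groundspeed 87.0 kt
Leg 5: heading 142.2°; drift +5.3° → track 147.5°, groundspeed 99.5 kt

Leg 1: track=335.2°, groundspeed=91.7 kt
Leg 2: track=41.3°, groundspeed=87.0 kt
Leg 3: track=242.1°, groundspeed=105.2 kt
Leg 4: track=39.2°, groundspeed=87.0 kt
Leg 5: track=147.5°, groundspeed=99.5 kt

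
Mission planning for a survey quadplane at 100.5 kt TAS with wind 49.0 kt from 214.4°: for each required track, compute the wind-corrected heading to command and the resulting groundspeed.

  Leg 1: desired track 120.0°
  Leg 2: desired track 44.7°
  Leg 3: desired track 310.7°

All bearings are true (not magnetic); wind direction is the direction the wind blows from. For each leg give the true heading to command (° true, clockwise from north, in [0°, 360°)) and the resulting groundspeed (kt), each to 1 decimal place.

Leg 1: desired track 120.0°; wind correction +29.1° → command heading 149.1°, groundspeed 91.6 kt
Leg 2: desired track 44.7°; wind correction +5.0° → command heading 49.7°, groundspeed 148.3 kt
Leg 3: desired track 310.7°; wind correction -29.0° → command heading 281.7°, groundspeed 93.3 kt

Leg 1: heading=149.1°, groundspeed=91.6 kt
Leg 2: heading=49.7°, groundspeed=148.3 kt
Leg 3: heading=281.7°, groundspeed=93.3 kt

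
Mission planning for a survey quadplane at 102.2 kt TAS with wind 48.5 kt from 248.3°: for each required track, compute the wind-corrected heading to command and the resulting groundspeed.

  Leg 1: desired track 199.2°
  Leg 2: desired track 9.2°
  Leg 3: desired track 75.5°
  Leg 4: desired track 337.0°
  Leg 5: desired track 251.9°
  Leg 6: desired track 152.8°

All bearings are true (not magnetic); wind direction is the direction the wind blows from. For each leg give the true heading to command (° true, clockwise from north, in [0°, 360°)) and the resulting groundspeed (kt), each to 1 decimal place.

Leg 1: desired track 199.2°; wind correction +21.0° → command heading 220.2°, groundspeed 63.6 kt
Leg 2: desired track 9.2°; wind correction -24.0° → command heading 345.2°, groundspeed 118.2 kt
Leg 3: desired track 75.5°; wind correction +3.4° → command heading 78.9°, groundspeed 150.1 kt
Leg 4: desired track 337.0°; wind correction -28.3° → command heading 308.7°, groundspeed 88.9 kt
Leg 5: desired track 251.9°; wind correction -1.7° → command heading 250.2°, groundspeed 53.8 kt
Leg 6: desired track 152.8°; wind correction +28.2° → command heading 181.0°, groundspeed 94.7 kt

Leg 1: heading=220.2°, groundspeed=63.6 kt
Leg 2: heading=345.2°, groundspeed=118.2 kt
Leg 3: heading=78.9°, groundspeed=150.1 kt
Leg 4: heading=308.7°, groundspeed=88.9 kt
Leg 5: heading=250.2°, groundspeed=53.8 kt
Leg 6: heading=181.0°, groundspeed=94.7 kt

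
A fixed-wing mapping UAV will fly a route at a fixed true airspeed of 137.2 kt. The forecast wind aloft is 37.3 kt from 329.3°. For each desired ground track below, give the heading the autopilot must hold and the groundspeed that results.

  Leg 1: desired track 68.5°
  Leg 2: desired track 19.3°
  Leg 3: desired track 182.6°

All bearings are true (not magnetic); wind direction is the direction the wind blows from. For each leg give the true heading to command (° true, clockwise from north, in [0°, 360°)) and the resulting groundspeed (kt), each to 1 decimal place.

Leg 1: desired track 68.5°; wind correction -15.6° → command heading 52.9°, groundspeed 138.1 kt
Leg 2: desired track 19.3°; wind correction -12.0° → command heading 7.3°, groundspeed 110.2 kt
Leg 3: desired track 182.6°; wind correction +8.6° → command heading 191.2°, groundspeed 166.8 kt

Leg 1: heading=52.9°, groundspeed=138.1 kt
Leg 2: heading=7.3°, groundspeed=110.2 kt
Leg 3: heading=191.2°, groundspeed=166.8 kt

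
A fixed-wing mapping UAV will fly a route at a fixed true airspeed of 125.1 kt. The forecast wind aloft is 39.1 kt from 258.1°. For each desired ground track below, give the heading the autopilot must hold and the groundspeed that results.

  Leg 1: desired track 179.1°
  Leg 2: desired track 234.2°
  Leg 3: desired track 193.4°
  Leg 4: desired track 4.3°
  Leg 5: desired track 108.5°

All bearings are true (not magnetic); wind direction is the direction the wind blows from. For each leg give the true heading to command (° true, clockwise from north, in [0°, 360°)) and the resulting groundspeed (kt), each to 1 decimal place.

Leg 1: desired track 179.1°; wind correction +17.9° → command heading 197.0°, groundspeed 111.6 kt
Leg 2: desired track 234.2°; wind correction +7.3° → command heading 241.5°, groundspeed 88.3 kt
Leg 3: desired track 193.4°; wind correction +16.4° → command heading 209.8°, groundspeed 103.3 kt
Leg 4: desired track 4.3°; wind correction -17.5° → command heading 346.8°, groundspeed 130.2 kt
Leg 5: desired track 108.5°; wind correction +9.1° → command heading 117.6°, groundspeed 157.2 kt

Leg 1: heading=197.0°, groundspeed=111.6 kt
Leg 2: heading=241.5°, groundspeed=88.3 kt
Leg 3: heading=209.8°, groundspeed=103.3 kt
Leg 4: heading=346.8°, groundspeed=130.2 kt
Leg 5: heading=117.6°, groundspeed=157.2 kt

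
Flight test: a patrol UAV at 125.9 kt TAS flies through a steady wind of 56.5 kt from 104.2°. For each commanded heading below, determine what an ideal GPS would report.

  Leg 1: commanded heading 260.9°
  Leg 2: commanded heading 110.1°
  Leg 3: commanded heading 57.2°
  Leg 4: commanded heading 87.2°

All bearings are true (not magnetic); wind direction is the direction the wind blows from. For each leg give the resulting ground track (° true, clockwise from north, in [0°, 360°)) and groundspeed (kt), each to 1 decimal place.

Leg 1: heading 260.9°; drift +7.2° → track 268.1°, groundspeed 179.2 kt
Leg 2: heading 110.1°; drift +4.8° → track 114.9°, groundspeed 69.9 kt
Leg 3: heading 57.2°; drift -25.3° → track 31.9°, groundspeed 96.6 kt
Leg 4: heading 87.2°; drift -12.9° → track 74.3°, groundspeed 73.7 kt

Leg 1: track=268.1°, groundspeed=179.2 kt
Leg 2: track=114.9°, groundspeed=69.9 kt
Leg 3: track=31.9°, groundspeed=96.6 kt
Leg 4: track=74.3°, groundspeed=73.7 kt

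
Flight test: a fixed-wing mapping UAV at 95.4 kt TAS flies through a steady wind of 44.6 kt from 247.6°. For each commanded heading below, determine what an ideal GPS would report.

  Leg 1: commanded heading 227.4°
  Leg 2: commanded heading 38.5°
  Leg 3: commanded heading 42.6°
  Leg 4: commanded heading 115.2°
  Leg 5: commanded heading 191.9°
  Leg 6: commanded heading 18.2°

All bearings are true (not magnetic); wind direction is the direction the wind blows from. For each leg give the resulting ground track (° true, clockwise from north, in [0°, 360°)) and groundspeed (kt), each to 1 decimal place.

Leg 1: heading 227.4°; drift -16.0° → track 211.4°, groundspeed 55.7 kt
Leg 2: heading 38.5°; drift +9.2° → track 47.7°, groundspeed 136.1 kt
Leg 3: heading 42.6°; drift +7.9° → track 50.5°, groundspeed 137.1 kt
Leg 4: heading 115.2°; drift -14.7° → track 100.5°, groundspeed 129.7 kt
Leg 5: heading 191.9°; drift -27.7° → track 164.2°, groundspeed 79.3 kt
Leg 6: heading 18.2°; drift +15.2° → track 33.4°, groundspeed 129.0 kt

Leg 1: track=211.4°, groundspeed=55.7 kt
Leg 2: track=47.7°, groundspeed=136.1 kt
Leg 3: track=50.5°, groundspeed=137.1 kt
Leg 4: track=100.5°, groundspeed=129.7 kt
Leg 5: track=164.2°, groundspeed=79.3 kt
Leg 6: track=33.4°, groundspeed=129.0 kt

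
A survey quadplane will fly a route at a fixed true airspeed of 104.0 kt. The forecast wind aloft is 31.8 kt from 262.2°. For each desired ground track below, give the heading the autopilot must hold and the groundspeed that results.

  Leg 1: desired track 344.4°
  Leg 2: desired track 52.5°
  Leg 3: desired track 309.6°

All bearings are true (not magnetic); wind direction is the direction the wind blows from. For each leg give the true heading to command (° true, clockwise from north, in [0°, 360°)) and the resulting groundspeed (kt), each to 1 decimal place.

Leg 1: desired track 344.4°; wind correction -17.6° → command heading 326.8°, groundspeed 94.8 kt
Leg 2: desired track 52.5°; wind correction -8.7° → command heading 43.8°, groundspeed 130.4 kt
Leg 3: desired track 309.6°; wind correction -13.0° → command heading 296.6°, groundspeed 79.8 kt

Leg 1: heading=326.8°, groundspeed=94.8 kt
Leg 2: heading=43.8°, groundspeed=130.4 kt
Leg 3: heading=296.6°, groundspeed=79.8 kt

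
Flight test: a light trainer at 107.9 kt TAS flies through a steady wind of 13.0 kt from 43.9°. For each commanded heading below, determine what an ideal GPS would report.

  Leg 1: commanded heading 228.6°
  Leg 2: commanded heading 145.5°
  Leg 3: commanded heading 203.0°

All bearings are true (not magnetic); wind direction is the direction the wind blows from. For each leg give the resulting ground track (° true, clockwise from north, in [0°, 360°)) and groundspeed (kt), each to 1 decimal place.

Leg 1: heading 228.6°; drift -0.5° → track 228.1°, groundspeed 120.9 kt
Leg 2: heading 145.5°; drift +6.6° → track 152.1°, groundspeed 111.2 kt
Leg 3: heading 203.0°; drift +2.2° → track 205.2°, groundspeed 120.1 kt

Leg 1: track=228.1°, groundspeed=120.9 kt
Leg 2: track=152.1°, groundspeed=111.2 kt
Leg 3: track=205.2°, groundspeed=120.1 kt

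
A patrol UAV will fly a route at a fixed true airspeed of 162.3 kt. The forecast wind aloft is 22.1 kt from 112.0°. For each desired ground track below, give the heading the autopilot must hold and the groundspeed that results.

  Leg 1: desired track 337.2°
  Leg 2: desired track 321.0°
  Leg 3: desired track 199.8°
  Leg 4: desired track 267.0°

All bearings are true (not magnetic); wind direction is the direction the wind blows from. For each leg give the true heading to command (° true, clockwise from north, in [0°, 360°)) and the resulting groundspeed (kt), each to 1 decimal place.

Leg 1: desired track 337.2°; wind correction +5.5° → command heading 342.7°, groundspeed 177.1 kt
Leg 2: desired track 321.0°; wind correction +3.8° → command heading 324.8°, groundspeed 181.3 kt
Leg 3: desired track 199.8°; wind correction -7.8° → command heading 192.0°, groundspeed 159.9 kt
Leg 4: desired track 267.0°; wind correction -3.3° → command heading 263.7°, groundspeed 182.1 kt

Leg 1: heading=342.7°, groundspeed=177.1 kt
Leg 2: heading=324.8°, groundspeed=181.3 kt
Leg 3: heading=192.0°, groundspeed=159.9 kt
Leg 4: heading=263.7°, groundspeed=182.1 kt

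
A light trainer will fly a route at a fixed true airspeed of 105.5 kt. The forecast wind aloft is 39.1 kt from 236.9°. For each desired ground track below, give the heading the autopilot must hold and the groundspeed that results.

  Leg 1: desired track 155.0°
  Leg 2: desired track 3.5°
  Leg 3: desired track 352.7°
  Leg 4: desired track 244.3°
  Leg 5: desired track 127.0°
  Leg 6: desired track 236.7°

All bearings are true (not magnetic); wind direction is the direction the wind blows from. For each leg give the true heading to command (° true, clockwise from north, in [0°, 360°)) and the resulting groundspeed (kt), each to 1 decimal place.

Leg 1: heading=176.5°, groundspeed=92.6 kt
Leg 2: heading=346.2°, groundspeed=124.0 kt
Leg 3: heading=333.2°, groundspeed=116.5 kt
Leg 4: heading=241.6°, groundspeed=66.6 kt
Leg 5: heading=147.4°, groundspeed=112.2 kt
Leg 6: heading=236.8°, groundspeed=66.4 kt

Leg 1: desired track 155.0°; wind correction +21.5° → command heading 176.5°, groundspeed 92.6 kt
Leg 2: desired track 3.5°; wind correction -17.3° → command heading 346.2°, groundspeed 124.0 kt
Leg 3: desired track 352.7°; wind correction -19.5° → command heading 333.2°, groundspeed 116.5 kt
Leg 4: desired track 244.3°; wind correction -2.7° → command heading 241.6°, groundspeed 66.6 kt
Leg 5: desired track 127.0°; wind correction +20.4° → command heading 147.4°, groundspeed 112.2 kt
Leg 6: desired track 236.7°; wind correction +0.1° → command heading 236.8°, groundspeed 66.4 kt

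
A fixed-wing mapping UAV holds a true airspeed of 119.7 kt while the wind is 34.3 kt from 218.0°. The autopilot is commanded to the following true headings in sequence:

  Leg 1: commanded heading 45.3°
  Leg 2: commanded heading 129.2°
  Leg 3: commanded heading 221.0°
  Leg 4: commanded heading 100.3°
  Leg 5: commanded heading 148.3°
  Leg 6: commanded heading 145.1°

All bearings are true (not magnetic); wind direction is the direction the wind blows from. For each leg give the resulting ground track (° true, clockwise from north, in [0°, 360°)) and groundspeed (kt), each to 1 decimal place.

Leg 1: heading 45.3°; drift -1.6° → track 43.7°, groundspeed 153.8 kt
Leg 2: heading 129.2°; drift -16.1° → track 113.1°, groundspeed 123.8 kt
Leg 3: heading 221.0°; drift +1.2° → track 222.2°, groundspeed 85.5 kt
Leg 4: heading 100.3°; drift -12.6° → track 87.7°, groundspeed 139.0 kt
Leg 5: heading 148.3°; drift -16.6° → track 131.7°, groundspeed 112.5 kt
Leg 6: heading 145.1°; drift -16.7° → track 128.4°, groundspeed 114.4 kt

Leg 1: track=43.7°, groundspeed=153.8 kt
Leg 2: track=113.1°, groundspeed=123.8 kt
Leg 3: track=222.2°, groundspeed=85.5 kt
Leg 4: track=87.7°, groundspeed=139.0 kt
Leg 5: track=131.7°, groundspeed=112.5 kt
Leg 6: track=128.4°, groundspeed=114.4 kt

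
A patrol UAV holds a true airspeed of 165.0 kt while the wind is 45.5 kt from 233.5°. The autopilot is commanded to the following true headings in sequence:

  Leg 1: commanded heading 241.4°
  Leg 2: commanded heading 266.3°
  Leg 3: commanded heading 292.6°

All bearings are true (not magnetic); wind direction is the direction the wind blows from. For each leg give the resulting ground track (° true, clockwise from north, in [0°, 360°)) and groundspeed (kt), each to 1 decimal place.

Leg 1: track=244.4°, groundspeed=120.1 kt
Leg 2: track=277.3°, groundspeed=129.1 kt
Leg 3: track=308.0°, groundspeed=146.9 kt

Leg 1: heading 241.4°; drift +3.0° → track 244.4°, groundspeed 120.1 kt
Leg 2: heading 266.3°; drift +11.0° → track 277.3°, groundspeed 129.1 kt
Leg 3: heading 292.6°; drift +15.4° → track 308.0°, groundspeed 146.9 kt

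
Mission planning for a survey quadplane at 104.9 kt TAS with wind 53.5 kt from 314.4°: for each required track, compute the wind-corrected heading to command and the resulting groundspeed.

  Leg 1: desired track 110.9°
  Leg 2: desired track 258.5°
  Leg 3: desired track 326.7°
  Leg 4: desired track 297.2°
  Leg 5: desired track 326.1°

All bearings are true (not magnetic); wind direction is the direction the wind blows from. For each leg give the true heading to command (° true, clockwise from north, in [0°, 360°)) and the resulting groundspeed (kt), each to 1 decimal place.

Leg 1: heading=99.2°, groundspeed=151.8 kt
Leg 2: heading=283.5°, groundspeed=65.1 kt
Leg 3: heading=320.5°, groundspeed=52.0 kt
Leg 4: heading=305.9°, groundspeed=52.6 kt
Leg 5: heading=320.2°, groundspeed=51.9 kt

Leg 1: desired track 110.9°; wind correction -11.7° → command heading 99.2°, groundspeed 151.8 kt
Leg 2: desired track 258.5°; wind correction +25.0° → command heading 283.5°, groundspeed 65.1 kt
Leg 3: desired track 326.7°; wind correction -6.2° → command heading 320.5°, groundspeed 52.0 kt
Leg 4: desired track 297.2°; wind correction +8.7° → command heading 305.9°, groundspeed 52.6 kt
Leg 5: desired track 326.1°; wind correction -5.9° → command heading 320.2°, groundspeed 51.9 kt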